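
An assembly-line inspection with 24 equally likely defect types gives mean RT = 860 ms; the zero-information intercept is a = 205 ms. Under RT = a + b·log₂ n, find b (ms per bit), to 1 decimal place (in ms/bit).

142.9 ms/bit

b = (860 − 205) / log₂(24) = 655 / 4.5850 = 142.858 ms/bit.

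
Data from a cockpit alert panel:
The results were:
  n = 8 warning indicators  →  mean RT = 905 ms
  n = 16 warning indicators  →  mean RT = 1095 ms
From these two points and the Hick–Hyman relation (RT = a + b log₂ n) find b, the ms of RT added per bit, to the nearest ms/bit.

b = (RT₂ − RT₁)/(log₂ n₂ − log₂ n₁) = (1095 − 905)/(4 − 3) = 190 ms/bit.

190 ms/bit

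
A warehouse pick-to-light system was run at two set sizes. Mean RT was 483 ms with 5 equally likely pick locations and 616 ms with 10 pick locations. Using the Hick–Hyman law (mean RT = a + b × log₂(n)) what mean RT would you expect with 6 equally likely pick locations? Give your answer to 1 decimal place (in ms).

With log₂ n on the abscissa the relation is linear; from the two conditions:
  b = (616 − 483) / (log₂ 10 − log₂ 5) = 133 / (3.3219 − 2.3219) = 133.000 ms/bit
  a = 483 − 133.000 × 2.3219 = 174.184 ms
Then RT(6) = 174.184 + 133.000 × log₂ 6 = 174.184 + 133.000 × 2.5850 ≈ 517.984 ms.

518.0 ms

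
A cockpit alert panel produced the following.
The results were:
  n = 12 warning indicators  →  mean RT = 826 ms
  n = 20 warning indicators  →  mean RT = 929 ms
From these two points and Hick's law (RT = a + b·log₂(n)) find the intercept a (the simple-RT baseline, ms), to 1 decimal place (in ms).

Slope: b = (929 − 826) / (log₂ 20 − log₂ 12) = 103/0.7370 = 139.762 ms/bit.
Intercept: a = 826 − 139.762·log₂(12) = 324.957 ms.

325.0 ms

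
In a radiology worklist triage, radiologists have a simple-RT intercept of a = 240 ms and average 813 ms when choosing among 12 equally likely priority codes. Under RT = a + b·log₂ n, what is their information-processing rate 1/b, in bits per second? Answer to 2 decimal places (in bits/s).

6.26 bits/s

b = (813 − 240)/log₂ 12 = 573/3.5850 = 159.834 ms per bit = 0.15983 s/bit; the reciprocal is 6.256 bits/s.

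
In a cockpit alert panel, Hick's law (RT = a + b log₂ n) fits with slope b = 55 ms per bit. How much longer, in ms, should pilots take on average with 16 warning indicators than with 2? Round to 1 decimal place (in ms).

Only the slope matters, since a is common to both: ΔRT = b·log₂(n₂/n₁).
log₂(16) − log₂(2) = log₂(16/2) = log₂(8) = 3.
ΔRT = 55 × 3.0000 = 165.000 ms.

165.0 ms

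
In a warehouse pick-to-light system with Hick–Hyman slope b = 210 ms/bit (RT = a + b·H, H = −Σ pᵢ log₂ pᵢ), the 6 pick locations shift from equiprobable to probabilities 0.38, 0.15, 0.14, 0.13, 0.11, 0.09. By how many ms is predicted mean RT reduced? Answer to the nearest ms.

Equiprobable entropy H₀ = log₂ 6 = 2.5850 bits.
Skewed entropy H = −Σ pᵢ log₂ pᵢ = 2.3837 bits.
ΔRT = b·(H₀ − H) = 210 × 0.2013 = 42.27 ms.

42 ms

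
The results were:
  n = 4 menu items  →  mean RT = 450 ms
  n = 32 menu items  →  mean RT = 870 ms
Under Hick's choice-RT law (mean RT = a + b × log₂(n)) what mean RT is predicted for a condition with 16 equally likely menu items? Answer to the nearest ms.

RT is linear in log₂ n, so two points fix the line:
  b = (870 − 450) / (log₂ 32 − log₂ 4) = 420 / (5 − 2) = 140 ms/bit
  a = 450 − 140 × 2 = 170 ms
Then RT(16) = 170 + 140 × log₂ 16 = 170 + 140 × 4 ≈ 730.000 ms.

730 ms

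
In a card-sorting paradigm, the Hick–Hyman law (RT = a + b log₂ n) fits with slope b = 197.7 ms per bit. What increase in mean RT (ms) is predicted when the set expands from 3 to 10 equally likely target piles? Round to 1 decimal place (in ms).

Only the slope matters, since a is common to both: ΔRT = b·log₂(n₂/n₁).
log₂(10) − log₂(3) = 3.3219 − 1.5850 = 1.7370.
ΔRT = 197.7 × 1.7370 = 343.398 ms.

343.4 ms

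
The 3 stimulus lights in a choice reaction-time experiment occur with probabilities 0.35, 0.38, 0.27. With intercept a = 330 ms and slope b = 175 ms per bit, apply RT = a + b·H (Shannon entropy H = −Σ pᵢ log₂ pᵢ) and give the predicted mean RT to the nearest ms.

605 ms

H = 0.35·log₂(1/0.35) + 0.38·log₂(1/0.38) + 0.27·log₂(1/0.27) = 1.5706 bits.
RT = 330 + 175 × 1.5706 = 604.85 ms.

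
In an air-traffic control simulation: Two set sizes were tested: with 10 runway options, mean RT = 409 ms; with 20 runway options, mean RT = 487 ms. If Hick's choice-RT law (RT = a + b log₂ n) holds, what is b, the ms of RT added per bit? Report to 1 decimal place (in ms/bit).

b = (RT₂ − RT₁)/(log₂ n₂ − log₂ n₁) = (487 − 409)/(4.3219 − 3.3219) = 78.000 ms/bit.

78.0 ms/bit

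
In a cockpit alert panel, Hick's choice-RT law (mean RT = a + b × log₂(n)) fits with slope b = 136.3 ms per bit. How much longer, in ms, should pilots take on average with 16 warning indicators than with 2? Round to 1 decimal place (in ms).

The intercept a cancels: ΔRT = b·(log₂ n₂ − log₂ n₁) = b·log₂(n₂/n₁).
log₂(16) − log₂(2) = log₂(16/2) = log₂(8) = 3.
ΔRT = 136.3 × 3.0000 = 408.900 ms.

408.9 ms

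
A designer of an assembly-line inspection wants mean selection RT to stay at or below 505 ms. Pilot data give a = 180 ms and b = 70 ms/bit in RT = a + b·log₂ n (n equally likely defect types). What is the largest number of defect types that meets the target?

70·log₂ n ≤ 505 − 180 = 325, giving log₂ n ≤ 4.6429 and n ≤ 24.983. The largest whole number is 24.

24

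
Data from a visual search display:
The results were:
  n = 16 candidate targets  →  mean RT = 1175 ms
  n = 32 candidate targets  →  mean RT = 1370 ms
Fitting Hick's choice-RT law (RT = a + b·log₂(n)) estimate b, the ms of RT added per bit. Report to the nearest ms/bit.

The slope on a log₂ axis is (1370 − 1175) / (5 − 4) = 195 ms/bit.

195 ms/bit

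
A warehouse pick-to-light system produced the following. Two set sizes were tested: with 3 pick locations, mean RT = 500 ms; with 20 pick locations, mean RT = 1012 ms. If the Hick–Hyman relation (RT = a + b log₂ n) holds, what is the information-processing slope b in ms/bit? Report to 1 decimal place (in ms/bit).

187.1 ms/bit

Slope: b = (1012 − 500) / (log₂ 20 − log₂ 3) = 512/2.7370 = 187.068 ms/bit.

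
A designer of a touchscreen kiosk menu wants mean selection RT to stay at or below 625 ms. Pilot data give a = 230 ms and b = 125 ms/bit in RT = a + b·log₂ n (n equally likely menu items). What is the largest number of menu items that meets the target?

8

Set 230 + 125·log₂ n ≤ 625 → log₂ n ≤ (625 − 230)/125 = 3.1600.
So n ≤ 2^3.1600 = 8.938; the largest integer n is 8.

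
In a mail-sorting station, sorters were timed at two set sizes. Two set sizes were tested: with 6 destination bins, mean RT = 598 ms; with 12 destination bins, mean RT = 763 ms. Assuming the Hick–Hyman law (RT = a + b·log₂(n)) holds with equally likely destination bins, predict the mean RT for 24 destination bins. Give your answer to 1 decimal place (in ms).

Fit slope and intercept:
  b = (763 − 598) / (log₂ 12 − log₂ 6) = 165 / (3.5850 − 2.5850) = 165.000 ms/bit
  a = 598 − 165.000 × 2.5850 = 171.481 ms
Then RT(24) = 171.481 + 165.000 × log₂ 24 = 171.481 + 165.000 × 4.5850 ≈ 928.000 ms.

928.0 ms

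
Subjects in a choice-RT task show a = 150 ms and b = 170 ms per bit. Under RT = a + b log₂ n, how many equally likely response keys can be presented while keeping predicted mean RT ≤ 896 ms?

20

Set 150 + 170·log₂ n ≤ 896 → log₂ n ≤ (896 − 150)/170 = 4.3882.
So n ≤ 2^4.3882 = 20.941; the largest integer n is 20.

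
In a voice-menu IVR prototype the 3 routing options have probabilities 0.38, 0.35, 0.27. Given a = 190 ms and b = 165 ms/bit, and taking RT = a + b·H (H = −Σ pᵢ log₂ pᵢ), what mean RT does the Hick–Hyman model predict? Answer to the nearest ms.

H = 0.38·log₂(1/0.38) + 0.35·log₂(1/0.35) + 0.27·log₂(1/0.27) = 1.5706 bits.
RT = 190 + 165 × 1.5706 = 449.14 ms.

449 ms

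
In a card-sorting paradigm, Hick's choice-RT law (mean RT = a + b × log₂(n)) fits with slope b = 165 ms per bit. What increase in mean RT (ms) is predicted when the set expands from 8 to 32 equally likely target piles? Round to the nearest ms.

Only the slope matters, since a is common to both: ΔRT = b·log₂(n₂/n₁).
log₂(32) − log₂(8) = log₂(32/8) = log₂(4) = 2.
ΔRT = 165 × 2.0000 = 330.000 ms.

330 ms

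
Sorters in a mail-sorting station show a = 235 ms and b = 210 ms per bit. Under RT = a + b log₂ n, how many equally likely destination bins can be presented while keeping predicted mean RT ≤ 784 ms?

6

Set 235 + 210·log₂ n ≤ 784 → log₂ n ≤ (784 − 235)/210 = 2.6143.
So n ≤ 2^2.6143 = 6.123; the largest integer n is 6.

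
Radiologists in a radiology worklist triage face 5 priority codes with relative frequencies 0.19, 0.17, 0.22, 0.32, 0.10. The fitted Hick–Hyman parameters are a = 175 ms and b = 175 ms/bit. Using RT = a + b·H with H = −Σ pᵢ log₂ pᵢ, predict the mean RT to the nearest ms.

565 ms

H = 0.19·log₂(1/0.19) + 0.17·log₂(1/0.17) + 0.22·log₂(1/0.22) + 0.32·log₂(1/0.32) + 0.10·log₂(1/0.10) = 2.2286 bits.
RT = 175 + 175 × 2.2286 = 565.01 ms.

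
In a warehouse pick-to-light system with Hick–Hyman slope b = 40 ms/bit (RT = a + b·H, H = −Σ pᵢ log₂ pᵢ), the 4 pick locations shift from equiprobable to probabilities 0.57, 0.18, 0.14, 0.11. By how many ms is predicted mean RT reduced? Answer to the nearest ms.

14 ms

The RT saving is b·ΔH. Equiprobable H₀ = log₂(4) = 2.0000 bits; with the given probabilities H = 1.6550 bits.
b·(H₀ − H) = 40 × (2.0000 − 1.6550) = 13.80 ms.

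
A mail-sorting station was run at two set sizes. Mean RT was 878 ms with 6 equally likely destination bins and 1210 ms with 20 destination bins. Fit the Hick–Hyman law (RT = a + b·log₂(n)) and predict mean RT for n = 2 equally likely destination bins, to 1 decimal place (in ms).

RT is linear in log₂ n, so two points fix the line:
  b = (1210 − 878) / (log₂ 20 − log₂ 6) = 332 / (4.3219 − 2.5850) = 191.138 ms/bit
  a = 878 − 191.138 × 2.5850 = 383.916 ms
Then RT(2) = 383.916 + 191.138 × log₂ 2 = 383.916 + 191.138 × 1 ≈ 575.054 ms.

575.1 ms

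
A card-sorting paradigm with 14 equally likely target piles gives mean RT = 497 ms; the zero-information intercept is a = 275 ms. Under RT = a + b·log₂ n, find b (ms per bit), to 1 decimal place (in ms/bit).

58.3 ms/bit

14 alternatives carry log₂ 14 = 3.8074 bits; the choice cost is 497 − 275 = 222 ms, so b = 222/3.8074 = 58.308 ms/bit.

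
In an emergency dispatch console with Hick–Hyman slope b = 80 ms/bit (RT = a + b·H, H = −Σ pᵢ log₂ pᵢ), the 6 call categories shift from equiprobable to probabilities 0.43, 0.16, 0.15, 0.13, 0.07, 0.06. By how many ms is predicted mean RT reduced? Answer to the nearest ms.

27 ms

Equiprobable entropy H₀ = log₂ 6 = 2.5850 bits.
Skewed entropy H = −Σ pᵢ log₂ pᵢ = 2.2519 bits.
ΔRT = b·(H₀ − H) = 80 × 0.3331 = 26.65 ms.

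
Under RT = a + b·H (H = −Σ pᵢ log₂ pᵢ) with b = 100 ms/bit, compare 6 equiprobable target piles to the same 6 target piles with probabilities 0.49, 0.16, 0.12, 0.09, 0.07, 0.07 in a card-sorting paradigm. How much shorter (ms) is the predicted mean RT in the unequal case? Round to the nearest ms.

44 ms

The RT saving is b·ΔH. Equiprobable H₀ = log₂(6) = 2.5850 bits; with the given probabilities H = 2.1441 bits.
b·(H₀ − H) = 100 × (2.5850 − 2.1441) = 44.08 ms.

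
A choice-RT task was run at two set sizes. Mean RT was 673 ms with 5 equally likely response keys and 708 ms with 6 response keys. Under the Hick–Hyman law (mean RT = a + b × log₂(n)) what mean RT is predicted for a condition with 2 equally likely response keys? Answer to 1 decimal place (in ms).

With log₂ n on the abscissa the relation is linear; from the two conditions:
  b = (708 − 673) / (log₂ 6 − log₂ 5) = 35 / (2.5850 − 2.3219) = 133.062 ms/bit
  a = 673 − 133.062 × 2.3219 = 364.039 ms
Then RT(2) = 364.039 + 133.062 × log₂ 2 = 364.039 + 133.062 × 1 ≈ 497.101 ms.

497.1 ms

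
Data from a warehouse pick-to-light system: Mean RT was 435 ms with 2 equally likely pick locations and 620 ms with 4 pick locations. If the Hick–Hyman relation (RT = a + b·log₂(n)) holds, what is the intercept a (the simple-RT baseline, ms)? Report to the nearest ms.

250 ms

b = (RT₂ − RT₁)/(log₂ n₂ − log₂ n₁) = (620 − 435)/(2 − 1) = 185 ms/bit.
Intercept: a = 435 − 185·log₂(2) = 250.000 ms.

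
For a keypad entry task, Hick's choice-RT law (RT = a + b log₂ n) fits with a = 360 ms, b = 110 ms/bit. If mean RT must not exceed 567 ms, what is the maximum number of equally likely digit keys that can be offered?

Information budget: (567 − 360)/110 = 1.8818 bits, so n ≤ 2^1.8818 = 3.685 → at most 3.

3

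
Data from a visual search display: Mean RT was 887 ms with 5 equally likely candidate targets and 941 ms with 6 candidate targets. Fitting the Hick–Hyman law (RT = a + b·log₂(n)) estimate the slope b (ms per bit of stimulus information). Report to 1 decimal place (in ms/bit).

205.3 ms/bit

Slope: b = (941 − 887) / (log₂ 6 − log₂ 5) = 54/0.2630 = 205.296 ms/bit.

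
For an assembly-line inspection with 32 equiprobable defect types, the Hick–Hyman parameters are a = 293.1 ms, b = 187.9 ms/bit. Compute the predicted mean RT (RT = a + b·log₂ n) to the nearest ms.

1233 ms

log₂(32) = 5 bits, so RT = 293.1 + 187.9 × 5 ≈ 1232.600 ms.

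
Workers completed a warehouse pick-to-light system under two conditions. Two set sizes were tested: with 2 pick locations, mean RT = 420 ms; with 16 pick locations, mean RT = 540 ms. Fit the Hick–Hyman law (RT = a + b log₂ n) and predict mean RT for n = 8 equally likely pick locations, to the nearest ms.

RT is linear in log₂ n, so two points fix the line:
  b = (540 − 420) / (log₂ 16 − log₂ 2) = 120 / (4 − 1) = 40 ms/bit
  a = 420 − 40 × 1 = 380 ms
Then RT(8) = 380 + 40 × log₂ 8 = 380 + 40 × 3 ≈ 500.000 ms.

500 ms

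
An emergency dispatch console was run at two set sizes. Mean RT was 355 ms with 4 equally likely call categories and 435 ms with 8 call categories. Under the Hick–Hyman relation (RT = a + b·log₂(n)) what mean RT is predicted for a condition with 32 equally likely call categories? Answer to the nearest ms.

595 ms

RT is linear in log₂ n, so two points fix the line:
  b = (435 − 355) / (log₂ 8 − log₂ 4) = 80 / (3 − 2) = 80 ms/bit
  a = 355 − 80 × 2 = 195 ms
Then RT(32) = 195 + 80 × log₂ 32 = 195 + 80 × 5 ≈ 595.000 ms.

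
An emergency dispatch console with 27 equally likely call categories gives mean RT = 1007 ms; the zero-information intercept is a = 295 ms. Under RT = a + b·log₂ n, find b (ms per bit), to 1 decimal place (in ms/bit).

27 alternatives carry log₂ 27 = 4.7549 bits; the choice cost is 1007 − 295 = 712 ms, so b = 712/4.7549 = 149.741 ms/bit.

149.7 ms/bit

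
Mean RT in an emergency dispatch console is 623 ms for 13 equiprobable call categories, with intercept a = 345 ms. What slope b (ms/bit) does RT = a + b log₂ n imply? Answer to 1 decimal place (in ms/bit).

75.1 ms/bit

b = (623 − 345) / log₂(13) = 278 / 3.7004 = 75.126 ms/bit.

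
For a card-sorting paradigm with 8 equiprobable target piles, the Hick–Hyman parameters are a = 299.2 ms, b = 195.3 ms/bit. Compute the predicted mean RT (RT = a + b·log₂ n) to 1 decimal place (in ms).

log₂(8) = 3 bits, so RT = 299.2 + 195.3 × 3 ≈ 885.100 ms.

885.1 ms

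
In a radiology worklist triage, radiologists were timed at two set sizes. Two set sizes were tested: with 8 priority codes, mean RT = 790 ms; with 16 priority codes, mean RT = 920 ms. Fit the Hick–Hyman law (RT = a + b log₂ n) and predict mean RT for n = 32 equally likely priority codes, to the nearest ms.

Fit slope and intercept:
  b = (920 − 790) / (log₂ 16 − log₂ 8) = 130 / (4 − 3) = 130 ms/bit
  a = 790 − 130 × 3 = 400 ms
Then RT(32) = 400 + 130 × log₂ 32 = 400 + 130 × 5 ≈ 1050.000 ms.

1050 ms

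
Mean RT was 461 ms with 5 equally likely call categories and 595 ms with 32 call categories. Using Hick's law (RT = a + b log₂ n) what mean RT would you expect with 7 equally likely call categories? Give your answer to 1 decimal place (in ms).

485.3 ms

Solve the two-equation system in a and b:
  b = (595 − 461) / (log₂ 32 − log₂ 5) = 134 / (5 − 2.3219) = 50.036 ms/bit
  a = 461 − 50.036 × 2.3219 = 344.820 ms
Then RT(7) = 344.820 + 50.036 × log₂ 7 = 344.820 + 50.036 × 2.8074 ≈ 485.289 ms.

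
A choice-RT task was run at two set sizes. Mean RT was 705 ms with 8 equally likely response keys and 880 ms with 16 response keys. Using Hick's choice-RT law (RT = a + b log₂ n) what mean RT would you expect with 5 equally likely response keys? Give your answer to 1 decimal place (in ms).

586.3 ms

Fit slope and intercept:
  b = (880 − 705) / (log₂ 16 − log₂ 8) = 175 / (4 − 3) = 175.000 ms/bit
  a = 705 − 175.000 × 3 = 180.000 ms
Then RT(5) = 180.000 + 175.000 × log₂ 5 = 180.000 + 175.000 × 2.3219 ≈ 586.337 ms.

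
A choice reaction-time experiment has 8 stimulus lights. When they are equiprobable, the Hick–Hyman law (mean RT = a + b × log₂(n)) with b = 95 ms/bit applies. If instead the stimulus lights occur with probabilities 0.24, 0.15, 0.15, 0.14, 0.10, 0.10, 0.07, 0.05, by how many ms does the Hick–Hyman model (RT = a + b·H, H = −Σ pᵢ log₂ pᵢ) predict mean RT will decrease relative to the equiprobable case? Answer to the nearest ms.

The RT saving is b·ΔH. Equiprobable H₀ = log₂(8) = 3.0000 bits; with the given probabilities H = 2.8614 bits.
b·(H₀ − H) = 95 × (3.0000 − 2.8614) = 13.17 ms.

13 ms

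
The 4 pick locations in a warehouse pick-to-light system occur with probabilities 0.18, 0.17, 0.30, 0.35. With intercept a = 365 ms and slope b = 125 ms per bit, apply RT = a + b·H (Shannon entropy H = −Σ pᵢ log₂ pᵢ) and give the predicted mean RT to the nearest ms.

H = 0.18·log₂(1/0.18) + 0.17·log₂(1/0.17) + 0.30·log₂(1/0.30) + 0.35·log₂(1/0.35) = 1.9311 bits.
RT = 365 + 125 × 1.9311 = 606.39 ms.

606 ms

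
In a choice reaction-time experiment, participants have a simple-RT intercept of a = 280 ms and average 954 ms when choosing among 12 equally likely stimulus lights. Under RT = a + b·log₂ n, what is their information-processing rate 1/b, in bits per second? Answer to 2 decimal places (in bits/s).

5.32 bits/s

Choice component = 954 − 280 = 674 ms over log₂(12) = 3.5850 bits.
b = 674 / 3.5850 = 188.008 ms/bit, so 1/b = 5.319 bits/s.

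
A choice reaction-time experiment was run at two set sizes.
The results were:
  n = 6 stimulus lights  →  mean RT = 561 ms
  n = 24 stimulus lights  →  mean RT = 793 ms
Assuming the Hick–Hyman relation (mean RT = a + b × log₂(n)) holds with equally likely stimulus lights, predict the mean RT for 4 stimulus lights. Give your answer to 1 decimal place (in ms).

493.1 ms

RT is linear in log₂ n, so two points fix the line:
  b = (793 − 561) / (log₂ 24 − log₂ 6) = 232 / (4.5850 − 2.5850) = 116.000 ms/bit
  a = 561 − 116.000 × 2.5850 = 261.144 ms
Then RT(4) = 261.144 + 116.000 × log₂ 4 = 261.144 + 116.000 × 2 ≈ 493.144 ms.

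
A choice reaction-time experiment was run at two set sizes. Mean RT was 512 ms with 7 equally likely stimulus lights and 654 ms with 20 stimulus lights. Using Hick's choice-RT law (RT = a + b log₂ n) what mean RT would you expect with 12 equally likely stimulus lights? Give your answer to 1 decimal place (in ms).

584.9 ms

With log₂ n on the abscissa the relation is linear; from the two conditions:
  b = (654 − 512) / (log₂ 20 − log₂ 7) = 142 / (4.3219 − 2.8074) = 93.756 ms/bit
  a = 512 − 93.756 × 2.8074 = 248.794 ms
Then RT(12) = 248.794 + 93.756 × log₂ 12 = 248.794 + 93.756 × 3.5850 ≈ 584.905 ms.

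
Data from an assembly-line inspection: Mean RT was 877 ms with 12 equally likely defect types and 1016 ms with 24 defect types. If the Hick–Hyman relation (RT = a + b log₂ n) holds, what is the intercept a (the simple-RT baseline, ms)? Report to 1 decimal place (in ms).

The slope on a log₂ axis is (1016 − 877) / (4.5850 − 3.5850) = 139.000 ms/bit.
Intercept: a = 877 − 139.000·log₂(12) = 378.690 ms.

378.7 ms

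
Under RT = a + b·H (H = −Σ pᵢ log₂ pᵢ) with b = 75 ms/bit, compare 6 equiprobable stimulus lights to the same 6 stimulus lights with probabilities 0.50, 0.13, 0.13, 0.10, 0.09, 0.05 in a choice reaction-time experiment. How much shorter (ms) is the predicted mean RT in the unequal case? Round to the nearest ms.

34 ms

Equiprobable entropy H₀ = log₂ 6 = 2.5850 bits.
Skewed entropy H = −Σ pᵢ log₂ pᵢ = 2.1262 bits.
ΔRT = b·(H₀ − H) = 75 × 0.4587 = 34.40 ms.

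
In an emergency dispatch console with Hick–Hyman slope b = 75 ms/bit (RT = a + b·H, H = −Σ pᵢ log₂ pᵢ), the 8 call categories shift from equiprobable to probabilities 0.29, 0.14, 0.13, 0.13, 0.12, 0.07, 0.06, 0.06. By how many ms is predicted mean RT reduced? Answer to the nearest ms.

15 ms

The RT saving is b·ΔH. Equiprobable H₀ = log₂(8) = 3.0000 bits; with the given probabilities H = 2.8030 bits.
b·(H₀ − H) = 75 × (3.0000 − 2.8030) = 14.78 ms.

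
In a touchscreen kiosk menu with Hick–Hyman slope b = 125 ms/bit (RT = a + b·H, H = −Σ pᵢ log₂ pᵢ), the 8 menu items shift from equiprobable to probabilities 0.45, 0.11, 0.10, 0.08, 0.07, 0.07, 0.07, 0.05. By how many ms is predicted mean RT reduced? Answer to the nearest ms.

61 ms

The RT saving is b·ΔH. Equiprobable H₀ = log₂(8) = 3.0000 bits; with the given probabilities H = 2.5142 bits.
b·(H₀ − H) = 125 × (3.0000 − 2.5142) = 60.73 ms.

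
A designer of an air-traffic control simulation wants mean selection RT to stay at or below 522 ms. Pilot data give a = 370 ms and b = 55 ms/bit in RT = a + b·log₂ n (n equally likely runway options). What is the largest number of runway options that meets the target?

6

Set 370 + 55·log₂ n ≤ 522 → log₂ n ≤ (522 − 370)/55 = 2.7636.
So n ≤ 2^2.7636 = 6.791; the largest integer n is 6.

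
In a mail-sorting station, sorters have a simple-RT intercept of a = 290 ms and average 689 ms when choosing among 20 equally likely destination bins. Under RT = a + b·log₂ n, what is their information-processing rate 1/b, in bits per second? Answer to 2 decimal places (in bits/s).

10.83 bits/s

b = (689 − 290)/log₂ 20 = 399/4.3219 = 92.320 ms per bit = 0.09232 s/bit; the reciprocal is 10.832 bits/s.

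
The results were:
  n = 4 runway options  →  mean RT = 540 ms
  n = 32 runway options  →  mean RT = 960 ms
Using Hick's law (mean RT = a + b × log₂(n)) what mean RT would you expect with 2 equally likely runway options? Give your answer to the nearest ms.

400 ms

Fit slope and intercept:
  b = (960 − 540) / (log₂ 32 − log₂ 4) = 420 / (5 − 2) = 140 ms/bit
  a = 540 − 140 × 2 = 260 ms
Then RT(2) = 260 + 140 × log₂ 2 = 260 + 140 × 1 ≈ 400.000 ms.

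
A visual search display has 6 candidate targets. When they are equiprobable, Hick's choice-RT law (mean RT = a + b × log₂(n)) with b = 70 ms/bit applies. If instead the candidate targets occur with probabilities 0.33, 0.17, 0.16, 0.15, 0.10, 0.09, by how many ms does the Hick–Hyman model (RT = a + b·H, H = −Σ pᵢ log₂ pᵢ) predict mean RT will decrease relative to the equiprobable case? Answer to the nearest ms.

The RT saving is b·ΔH. Equiprobable H₀ = log₂(6) = 2.5850 bits; with the given probabilities H = 2.4408 bits.
b·(H₀ − H) = 70 × (2.5850 − 2.4408) = 10.09 ms.

10 ms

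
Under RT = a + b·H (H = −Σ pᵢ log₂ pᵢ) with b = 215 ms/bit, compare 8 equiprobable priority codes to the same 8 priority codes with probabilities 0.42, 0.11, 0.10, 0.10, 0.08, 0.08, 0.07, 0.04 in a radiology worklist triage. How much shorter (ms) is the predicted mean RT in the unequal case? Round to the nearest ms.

91 ms

Equiprobable entropy H₀ = log₂ 8 = 3.0000 bits.
Skewed entropy H = −Σ pᵢ log₂ pᵢ = 2.5776 bits.
ΔRT = b·(H₀ − H) = 215 × 0.4224 = 90.81 ms.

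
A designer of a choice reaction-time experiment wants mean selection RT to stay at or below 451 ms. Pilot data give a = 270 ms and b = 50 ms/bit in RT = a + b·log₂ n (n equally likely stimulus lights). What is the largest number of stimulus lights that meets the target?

Information budget: (451 − 270)/50 = 3.6200 bits, so n ≤ 2^3.6200 = 12.295 → at most 12.

12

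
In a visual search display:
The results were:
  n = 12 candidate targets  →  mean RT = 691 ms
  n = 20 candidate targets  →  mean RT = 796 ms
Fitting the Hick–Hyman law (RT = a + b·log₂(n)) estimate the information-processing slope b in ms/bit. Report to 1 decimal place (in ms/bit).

142.5 ms/bit

Slope: b = (796 − 691) / (log₂ 20 − log₂ 12) = 105/0.7370 = 142.476 ms/bit.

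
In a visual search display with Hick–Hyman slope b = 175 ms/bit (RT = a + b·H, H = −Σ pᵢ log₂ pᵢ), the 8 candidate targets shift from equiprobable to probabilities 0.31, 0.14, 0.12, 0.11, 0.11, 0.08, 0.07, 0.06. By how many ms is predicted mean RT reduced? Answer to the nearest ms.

Equiprobable entropy H₀ = log₂ 8 = 3.0000 bits.
Skewed entropy H = −Σ pᵢ log₂ pᵢ = 2.7921 bits.
ΔRT = b·(H₀ − H) = 175 × 0.2079 = 36.38 ms.

36 ms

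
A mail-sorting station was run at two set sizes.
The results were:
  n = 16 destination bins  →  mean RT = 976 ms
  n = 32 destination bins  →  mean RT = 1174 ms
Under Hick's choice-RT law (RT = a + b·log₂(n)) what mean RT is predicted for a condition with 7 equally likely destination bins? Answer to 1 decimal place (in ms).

739.9 ms

With log₂ n on the abscissa the relation is linear; from the two conditions:
  b = (1174 − 976) / (log₂ 32 − log₂ 16) = 198 / (5 − 4) = 198.000 ms/bit
  a = 976 − 198.000 × 4 = 184.000 ms
Then RT(7) = 184.000 + 198.000 × log₂ 7 = 184.000 + 198.000 × 2.8074 ≈ 739.856 ms.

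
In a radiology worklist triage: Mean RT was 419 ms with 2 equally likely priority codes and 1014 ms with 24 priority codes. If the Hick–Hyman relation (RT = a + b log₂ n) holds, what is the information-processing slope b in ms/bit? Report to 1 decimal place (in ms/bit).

Slope: b = (1014 − 419) / (log₂ 24 − log₂ 2) = 595/3.5850 = 165.971 ms/bit.

166.0 ms/bit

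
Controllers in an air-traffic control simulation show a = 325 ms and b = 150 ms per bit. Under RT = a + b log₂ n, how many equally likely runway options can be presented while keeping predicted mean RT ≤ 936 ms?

Information budget: (936 − 325)/150 = 4.0733 bits, so n ≤ 2^4.0733 = 16.834 → at most 16.

16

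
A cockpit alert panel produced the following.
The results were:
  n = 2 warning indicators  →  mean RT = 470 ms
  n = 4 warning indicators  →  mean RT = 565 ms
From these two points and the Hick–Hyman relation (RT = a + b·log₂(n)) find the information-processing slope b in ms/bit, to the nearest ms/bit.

95 ms/bit

Slope: b = (565 − 470) / (log₂ 4 − log₂ 2) = 95/1.0000 = 95 ms/bit.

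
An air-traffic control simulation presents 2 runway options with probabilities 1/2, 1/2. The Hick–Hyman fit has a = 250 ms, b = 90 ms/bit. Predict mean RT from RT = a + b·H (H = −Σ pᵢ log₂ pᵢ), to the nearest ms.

H = −Σ pᵢ log₂ pᵢ = 0.5·1 + 0.5·1 = 1.000 bits.
RT = 250 + 90 × 1.000 = 340.00 ms.

340 ms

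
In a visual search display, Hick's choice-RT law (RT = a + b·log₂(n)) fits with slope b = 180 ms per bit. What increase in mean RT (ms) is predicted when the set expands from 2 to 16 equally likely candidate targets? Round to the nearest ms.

540 ms

ΔRT = (a + b log₂ n₂) − (a + b log₂ n₁) = b·(log₂ n₂ − log₂ n₁).
log₂(16) − log₂(2) = log₂(16/2) = log₂(8) = 3.
ΔRT = 180 × 3.0000 = 540.000 ms.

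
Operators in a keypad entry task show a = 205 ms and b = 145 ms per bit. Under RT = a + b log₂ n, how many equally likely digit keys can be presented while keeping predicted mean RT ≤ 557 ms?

5

Information budget: (557 − 205)/145 = 2.4276 bits, so n ≤ 2^2.4276 = 5.380 → at most 5.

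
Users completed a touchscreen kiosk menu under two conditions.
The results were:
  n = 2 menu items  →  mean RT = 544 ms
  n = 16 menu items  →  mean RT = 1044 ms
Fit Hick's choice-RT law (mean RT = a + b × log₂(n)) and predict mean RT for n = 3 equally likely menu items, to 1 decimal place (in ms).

641.5 ms

Fit slope and intercept:
  b = (1044 − 544) / (log₂ 16 − log₂ 2) = 500 / (4 − 1) = 166.667 ms/bit
  a = 544 − 166.667 × 1 = 377.333 ms
Then RT(3) = 377.333 + 166.667 × log₂ 3 = 377.333 + 166.667 × 1.5850 ≈ 641.494 ms.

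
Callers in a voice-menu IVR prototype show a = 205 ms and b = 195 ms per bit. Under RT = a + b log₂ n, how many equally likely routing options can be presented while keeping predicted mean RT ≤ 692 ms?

Set 205 + 195·log₂ n ≤ 692 → log₂ n ≤ (692 − 205)/195 = 2.4974.
So n ≤ 2^2.4974 = 5.647; the largest integer n is 5.

5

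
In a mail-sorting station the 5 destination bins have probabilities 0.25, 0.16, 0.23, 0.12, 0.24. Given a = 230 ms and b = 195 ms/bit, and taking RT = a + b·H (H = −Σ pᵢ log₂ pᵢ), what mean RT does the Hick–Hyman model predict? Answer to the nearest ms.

Entropy contributions −pᵢ log₂ pᵢ: 0.5000, 0.4230, 0.4877, 0.3671, 0.4941; sum H = 2.2719 bits.
RT = a + bH = 230 + 195·2.2719 = 673.02 ms.

673 ms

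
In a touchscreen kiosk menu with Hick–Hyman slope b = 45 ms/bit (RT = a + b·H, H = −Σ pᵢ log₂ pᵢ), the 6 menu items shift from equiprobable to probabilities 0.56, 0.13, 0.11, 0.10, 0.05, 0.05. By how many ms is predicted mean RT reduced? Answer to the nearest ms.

28 ms

The RT saving is b·ΔH. Equiprobable H₀ = log₂(6) = 2.5850 bits; with the given probabilities H = 1.9658 bits.
b·(H₀ − H) = 45 × (2.5850 − 1.9658) = 27.86 ms.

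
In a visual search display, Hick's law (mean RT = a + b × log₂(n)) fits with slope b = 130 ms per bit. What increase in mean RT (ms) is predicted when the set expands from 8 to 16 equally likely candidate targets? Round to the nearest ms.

130 ms

ΔRT = (a + b log₂ n₂) − (a + b log₂ n₁) = b·(log₂ n₂ − log₂ n₁).
log₂(16) − log₂(8) = log₂(16/8) = log₂(2) = 1.
ΔRT = 130 × 1.0000 = 130.000 ms.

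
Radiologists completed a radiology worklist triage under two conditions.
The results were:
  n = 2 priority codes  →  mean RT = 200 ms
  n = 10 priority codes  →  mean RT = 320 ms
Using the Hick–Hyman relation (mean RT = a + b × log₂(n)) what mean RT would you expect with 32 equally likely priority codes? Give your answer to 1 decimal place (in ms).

406.7 ms

With log₂ n on the abscissa the relation is linear; from the two conditions:
  b = (320 − 200) / (log₂ 10 − log₂ 2) = 120 / (3.3219 − 1) = 51.681 ms/bit
  a = 200 − 51.681 × 1 = 148.319 ms
Then RT(32) = 148.319 + 51.681 × log₂ 32 = 148.319 + 51.681 × 5 ≈ 406.725 ms.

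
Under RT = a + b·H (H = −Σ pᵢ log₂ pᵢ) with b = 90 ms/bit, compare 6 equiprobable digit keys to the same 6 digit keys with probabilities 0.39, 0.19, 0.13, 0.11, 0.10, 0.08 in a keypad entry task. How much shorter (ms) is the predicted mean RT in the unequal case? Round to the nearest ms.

Equiprobable entropy H₀ = log₂ 6 = 2.5850 bits.
Skewed entropy H = −Σ pᵢ log₂ pᵢ = 2.3417 bits.
ΔRT = b·(H₀ − H) = 90 × 0.2433 = 21.90 ms.

22 ms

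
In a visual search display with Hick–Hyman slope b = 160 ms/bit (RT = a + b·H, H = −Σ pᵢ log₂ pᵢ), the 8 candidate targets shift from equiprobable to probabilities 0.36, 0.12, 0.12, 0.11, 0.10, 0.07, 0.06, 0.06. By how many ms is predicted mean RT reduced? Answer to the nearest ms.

Equiprobable entropy H₀ = log₂ 8 = 3.0000 bits.
Skewed entropy H = −Σ pᵢ log₂ pᵢ = 2.7029 bits.
ΔRT = b·(H₀ − H) = 160 × 0.2971 = 47.54 ms.

48 ms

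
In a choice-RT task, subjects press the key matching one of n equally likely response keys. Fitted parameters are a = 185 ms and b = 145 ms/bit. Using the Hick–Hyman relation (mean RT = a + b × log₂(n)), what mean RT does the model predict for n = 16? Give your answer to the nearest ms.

log₂(16) = 4 bits, so RT = 185 + 145 × 4 ≈ 765.000 ms.

765 ms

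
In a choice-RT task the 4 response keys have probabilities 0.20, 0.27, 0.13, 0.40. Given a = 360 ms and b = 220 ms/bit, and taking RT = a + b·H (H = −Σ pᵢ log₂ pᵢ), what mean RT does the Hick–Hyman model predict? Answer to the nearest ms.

775 ms

H = 0.20·log₂(1/0.20) + 0.27·log₂(1/0.27) + 0.13·log₂(1/0.13) + 0.40·log₂(1/0.40) = 1.8858 bits.
RT = 360 + 220 × 1.8858 = 774.88 ms.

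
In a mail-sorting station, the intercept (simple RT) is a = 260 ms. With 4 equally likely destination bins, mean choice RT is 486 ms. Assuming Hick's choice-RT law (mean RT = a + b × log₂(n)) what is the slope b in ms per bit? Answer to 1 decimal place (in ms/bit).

113.0 ms/bit

4 alternatives carry log₂ 4 = 2 bits; the choice cost is 486 − 260 = 226 ms, so b = 226/2 = 113.000 ms/bit.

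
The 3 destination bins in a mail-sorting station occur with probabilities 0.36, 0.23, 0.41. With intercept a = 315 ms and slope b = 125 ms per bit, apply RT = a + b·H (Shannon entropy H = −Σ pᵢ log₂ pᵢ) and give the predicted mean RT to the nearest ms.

H = 0.36·log₂(1/0.36) + 0.23·log₂(1/0.23) + 0.41·log₂(1/0.41) = 1.5457 bits.
RT = 315 + 125 × 1.5457 = 508.21 ms.

508 ms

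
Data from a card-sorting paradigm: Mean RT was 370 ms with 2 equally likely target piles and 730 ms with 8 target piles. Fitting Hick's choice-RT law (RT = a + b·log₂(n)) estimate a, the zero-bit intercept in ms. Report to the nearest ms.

190 ms

b = (RT₂ − RT₁)/(log₂ n₂ − log₂ n₁) = (730 − 370)/(3 − 1) = 180 ms/bit.
a = RT₁ − b·log₂ n₁ = 370 − 180 × 1 = 190.000 ms.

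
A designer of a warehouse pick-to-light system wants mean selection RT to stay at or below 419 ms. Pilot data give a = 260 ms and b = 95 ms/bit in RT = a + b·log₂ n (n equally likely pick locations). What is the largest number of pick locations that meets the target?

Set 260 + 95·log₂ n ≤ 419 → log₂ n ≤ (419 − 260)/95 = 1.6737.
So n ≤ 2^1.6737 = 3.190; the largest integer n is 3.

3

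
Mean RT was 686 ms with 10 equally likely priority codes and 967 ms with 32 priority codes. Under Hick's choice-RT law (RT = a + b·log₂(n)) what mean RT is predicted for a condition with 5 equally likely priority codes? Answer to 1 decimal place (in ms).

Fit slope and intercept:
  b = (967 − 686) / (log₂ 32 − log₂ 10) = 281 / (5 − 3.3219) = 167.454 ms/bit
  a = 686 − 167.454 × 3.3219 = 129.730 ms
Then RT(5) = 129.730 + 167.454 × log₂ 5 = 129.730 + 167.454 × 2.3219 ≈ 518.546 ms.

518.5 ms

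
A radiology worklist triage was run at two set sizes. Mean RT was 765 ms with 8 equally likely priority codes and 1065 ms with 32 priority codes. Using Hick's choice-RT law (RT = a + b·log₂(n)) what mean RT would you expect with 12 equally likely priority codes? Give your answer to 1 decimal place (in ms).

Fit slope and intercept:
  b = (1065 − 765) / (log₂ 32 − log₂ 8) = 300 / (5 − 3) = 150.000 ms/bit
  a = 765 − 150.000 × 3 = 315.000 ms
Then RT(12) = 315.000 + 150.000 × log₂ 12 = 315.000 + 150.000 × 3.5850 ≈ 852.744 ms.

852.7 ms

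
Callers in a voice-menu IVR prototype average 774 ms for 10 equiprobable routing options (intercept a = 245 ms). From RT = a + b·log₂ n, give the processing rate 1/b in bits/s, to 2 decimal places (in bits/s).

b = (774 − 245)/log₂ 10 = 529/3.3219 = 159.245 ms per bit = 0.15924 s/bit; the reciprocal is 6.280 bits/s.

6.28 bits/s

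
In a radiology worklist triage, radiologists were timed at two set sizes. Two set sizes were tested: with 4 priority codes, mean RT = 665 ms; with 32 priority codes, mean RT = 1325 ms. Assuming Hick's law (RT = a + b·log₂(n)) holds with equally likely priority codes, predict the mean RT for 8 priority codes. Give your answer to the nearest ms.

RT is linear in log₂ n, so two points fix the line:
  b = (1325 − 665) / (log₂ 32 − log₂ 4) = 660 / (5 − 2) = 220 ms/bit
  a = 665 − 220 × 2 = 225 ms
Then RT(8) = 225 + 220 × log₂ 8 = 225 + 220 × 3 ≈ 885.000 ms.

885 ms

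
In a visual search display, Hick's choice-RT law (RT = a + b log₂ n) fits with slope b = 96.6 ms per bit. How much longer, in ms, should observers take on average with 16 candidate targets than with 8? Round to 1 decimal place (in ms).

96.6 ms

Only the slope matters, since a is common to both: ΔRT = b·log₂(n₂/n₁).
log₂(16) − log₂(8) = log₂(16/8) = log₂(2) = 1.
ΔRT = 96.6 × 1.0000 = 96.600 ms.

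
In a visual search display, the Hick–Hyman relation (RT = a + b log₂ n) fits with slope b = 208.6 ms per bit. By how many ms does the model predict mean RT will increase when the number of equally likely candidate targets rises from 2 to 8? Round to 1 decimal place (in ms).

Only the slope matters, since a is common to both: ΔRT = b·log₂(n₂/n₁).
log₂(8) − log₂(2) = log₂(8/2) = log₂(4) = 2.
ΔRT = 208.6 × 2.0000 = 417.200 ms.

417.2 ms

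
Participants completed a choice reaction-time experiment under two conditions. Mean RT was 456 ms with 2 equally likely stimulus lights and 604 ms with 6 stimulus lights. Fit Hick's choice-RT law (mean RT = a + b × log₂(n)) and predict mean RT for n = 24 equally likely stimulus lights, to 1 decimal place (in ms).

RT is linear in log₂ n, so two points fix the line:
  b = (604 − 456) / (log₂ 6 − log₂ 2) = 148 / (2.5850 − 1) = 93.378 ms/bit
  a = 456 − 93.378 × 1 = 362.622 ms
Then RT(24) = 362.622 + 93.378 × log₂ 24 = 362.622 + 93.378 × 4.5850 ≈ 790.755 ms.

790.8 ms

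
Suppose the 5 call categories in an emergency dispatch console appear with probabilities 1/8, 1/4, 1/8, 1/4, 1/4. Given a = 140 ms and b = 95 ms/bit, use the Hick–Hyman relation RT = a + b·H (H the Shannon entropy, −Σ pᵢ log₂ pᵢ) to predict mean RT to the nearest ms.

354 ms

Each term −pᵢ log₂ pᵢ: 0.125·3 + 0.25·2 + 0.125·3 + 0.25·2 + 0.25·2; summed, H = 2.250 bits.
Mean RT = a + bH = 140 + 95·2.250 = 353.75 ms.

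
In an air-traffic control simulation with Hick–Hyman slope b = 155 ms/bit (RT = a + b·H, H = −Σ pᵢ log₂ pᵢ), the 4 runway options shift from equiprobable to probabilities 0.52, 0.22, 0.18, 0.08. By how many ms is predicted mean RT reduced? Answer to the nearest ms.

The RT saving is b·ΔH. Equiprobable H₀ = log₂(4) = 2.0000 bits; with the given probabilities H = 1.7080 bits.
b·(H₀ − H) = 155 × (2.0000 − 1.7080) = 45.27 ms.

45 ms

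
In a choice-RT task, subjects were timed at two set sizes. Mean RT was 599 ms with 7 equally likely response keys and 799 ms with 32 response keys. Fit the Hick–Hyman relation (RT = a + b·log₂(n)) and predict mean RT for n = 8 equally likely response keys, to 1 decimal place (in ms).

616.6 ms

With log₂ n on the abscissa the relation is linear; from the two conditions:
  b = (799 − 599) / (log₂ 32 − log₂ 7) = 200 / (5 − 2.8074) = 91.214 ms/bit
  a = 599 − 91.214 × 2.8074 = 342.930 ms
Then RT(8) = 342.930 + 91.214 × log₂ 8 = 342.930 + 91.214 × 3 ≈ 616.572 ms.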